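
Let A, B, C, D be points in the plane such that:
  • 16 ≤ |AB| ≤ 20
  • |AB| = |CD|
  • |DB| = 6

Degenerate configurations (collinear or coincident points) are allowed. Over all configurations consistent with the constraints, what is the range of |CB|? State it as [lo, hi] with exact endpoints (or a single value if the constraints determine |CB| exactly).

|AB| ∈ [16, 20]
|BD| ∈ {6}
|CD| ∈ [16, 20]
|AD| ∈ [10, 26]
|BC| ∈ [10, 26]
|AC| ∈ [0, 46]

|CB| ∈ [10, 26]  (≈ [10.0000, 26.0000])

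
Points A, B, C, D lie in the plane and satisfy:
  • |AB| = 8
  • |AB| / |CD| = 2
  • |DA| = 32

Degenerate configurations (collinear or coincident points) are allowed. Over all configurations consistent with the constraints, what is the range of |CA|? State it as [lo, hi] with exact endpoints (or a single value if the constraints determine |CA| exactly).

|CA| ∈ [28, 36]  (≈ [28.0000, 36.0000])

|AB| ∈ {8}
|AD| ∈ {32}
|CD| ∈ {4}
|BD| ∈ [24, 40]
|AC| ∈ [28, 36]
|BC| ∈ [20, 44]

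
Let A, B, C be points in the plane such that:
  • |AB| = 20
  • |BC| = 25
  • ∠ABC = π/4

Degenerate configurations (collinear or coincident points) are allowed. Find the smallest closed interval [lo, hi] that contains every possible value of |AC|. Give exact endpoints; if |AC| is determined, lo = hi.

|AB| ∈ {20}
|BC| ∈ {25}
|AC| ∈ {5·√(41 - 20·√(2))}

|AC| = 5·√(41 - 20·√(2))  (≈ 17.8296)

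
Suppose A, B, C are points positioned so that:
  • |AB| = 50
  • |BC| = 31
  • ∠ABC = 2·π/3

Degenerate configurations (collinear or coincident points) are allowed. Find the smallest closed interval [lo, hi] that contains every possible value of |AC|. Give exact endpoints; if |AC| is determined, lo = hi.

|AC| = √(5011)  (≈ 70.7884)

|AB| ∈ {50}
|BC| ∈ {31}
|AC| ∈ {√(5011)}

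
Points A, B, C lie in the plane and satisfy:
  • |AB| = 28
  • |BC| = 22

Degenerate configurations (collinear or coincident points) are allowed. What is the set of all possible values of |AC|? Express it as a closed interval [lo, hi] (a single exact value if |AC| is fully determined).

|AC| ∈ [6, 50]  (≈ [6.0000, 50.0000])

|AB| ∈ {28}
|BC| ∈ {22}
|AC| ∈ [6, 50]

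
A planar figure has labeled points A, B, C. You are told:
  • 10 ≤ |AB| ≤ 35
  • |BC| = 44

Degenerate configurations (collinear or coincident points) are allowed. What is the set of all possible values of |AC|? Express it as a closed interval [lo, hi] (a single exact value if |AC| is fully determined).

|AB| ∈ [10, 35]
|BC| ∈ {44}
|AC| ∈ [9, 79]

|AC| ∈ [9, 79]  (≈ [9.0000, 79.0000])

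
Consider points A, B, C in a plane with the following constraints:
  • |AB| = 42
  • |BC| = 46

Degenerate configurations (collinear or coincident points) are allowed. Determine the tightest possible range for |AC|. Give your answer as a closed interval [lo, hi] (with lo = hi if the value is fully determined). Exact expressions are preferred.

|AC| ∈ [4, 88]  (≈ [4.0000, 88.0000])

|AB| ∈ {42}
|BC| ∈ {46}
|AC| ∈ [4, 88]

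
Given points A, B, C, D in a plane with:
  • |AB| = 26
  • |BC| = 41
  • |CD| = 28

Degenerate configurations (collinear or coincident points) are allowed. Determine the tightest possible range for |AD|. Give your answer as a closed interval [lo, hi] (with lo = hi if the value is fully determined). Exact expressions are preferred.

|AD| ∈ [0, 95]  (≈ [0.0000, 95.0000])

|AB| ∈ {26}
|BC| ∈ {41}
|CD| ∈ {28}
|AC| ∈ [15, 67]
|BD| ∈ [13, 69]
|AD| ∈ [0, 95]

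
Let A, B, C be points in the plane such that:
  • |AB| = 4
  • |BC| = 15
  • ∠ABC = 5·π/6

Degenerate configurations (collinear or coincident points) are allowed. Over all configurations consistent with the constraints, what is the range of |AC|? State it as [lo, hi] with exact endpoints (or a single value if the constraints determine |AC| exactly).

|AC| = √(60·√(3) + 241)  (≈ 18.5721)

|AB| ∈ {4}
|BC| ∈ {15}
|AC| ∈ {√(60·√(3) + 241)}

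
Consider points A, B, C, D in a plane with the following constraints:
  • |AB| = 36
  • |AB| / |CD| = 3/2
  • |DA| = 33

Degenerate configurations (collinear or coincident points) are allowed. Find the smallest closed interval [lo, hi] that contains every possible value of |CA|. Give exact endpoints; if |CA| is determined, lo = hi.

|AB| ∈ {36}
|AD| ∈ {33}
|CD| ∈ {24}
|BD| ∈ [3, 69]
|AC| ∈ [9, 57]
|BC| ∈ [0, 93]

|CA| ∈ [9, 57]  (≈ [9.0000, 57.0000])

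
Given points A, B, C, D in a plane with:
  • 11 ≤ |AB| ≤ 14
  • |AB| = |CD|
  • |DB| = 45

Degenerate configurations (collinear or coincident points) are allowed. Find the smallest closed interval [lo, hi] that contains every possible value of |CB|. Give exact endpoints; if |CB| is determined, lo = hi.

|AB| ∈ [11, 14]
|BD| ∈ {45}
|CD| ∈ [11, 14]
|AD| ∈ [31, 59]
|BC| ∈ [31, 59]
|AC| ∈ [17, 73]

|CB| ∈ [31, 59]  (≈ [31.0000, 59.0000])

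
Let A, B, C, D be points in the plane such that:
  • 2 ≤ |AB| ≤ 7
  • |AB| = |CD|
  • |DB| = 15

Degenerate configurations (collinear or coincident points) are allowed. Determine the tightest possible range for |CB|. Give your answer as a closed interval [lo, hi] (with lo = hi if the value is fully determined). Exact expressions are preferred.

|CB| ∈ [8, 22]  (≈ [8.0000, 22.0000])

|AB| ∈ [2, 7]
|BD| ∈ {15}
|CD| ∈ [2, 7]
|AD| ∈ [8, 22]
|BC| ∈ [8, 22]
|AC| ∈ [1, 29]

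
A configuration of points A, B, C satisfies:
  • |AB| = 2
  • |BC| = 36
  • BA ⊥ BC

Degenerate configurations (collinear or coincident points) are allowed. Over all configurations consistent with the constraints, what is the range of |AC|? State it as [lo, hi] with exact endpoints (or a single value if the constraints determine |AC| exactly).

|AB| ∈ {2}
|BC| ∈ {36}
|AC| ∈ {10·√(13)}

|AC| = 10·√(13)  (≈ 36.0555)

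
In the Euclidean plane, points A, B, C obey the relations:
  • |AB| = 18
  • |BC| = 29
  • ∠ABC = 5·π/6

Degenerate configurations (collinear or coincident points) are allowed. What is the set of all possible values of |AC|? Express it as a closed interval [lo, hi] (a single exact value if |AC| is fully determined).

|AB| ∈ {18}
|BC| ∈ {29}
|AC| ∈ {√(522·√(3) + 1165)}

|AC| = √(522·√(3) + 1165)  (≈ 45.4877)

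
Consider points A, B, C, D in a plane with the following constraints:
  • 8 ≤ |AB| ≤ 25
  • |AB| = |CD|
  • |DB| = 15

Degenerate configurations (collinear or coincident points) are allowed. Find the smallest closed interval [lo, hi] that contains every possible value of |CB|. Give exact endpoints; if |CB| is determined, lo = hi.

|AB| ∈ [8, 25]
|BD| ∈ {15}
|CD| ∈ [8, 25]
|AD| ∈ [0, 40]
|BC| ∈ [0, 40]
|AC| ∈ [0, 65]

|CB| ∈ [0, 40]  (≈ [0.0000, 40.0000])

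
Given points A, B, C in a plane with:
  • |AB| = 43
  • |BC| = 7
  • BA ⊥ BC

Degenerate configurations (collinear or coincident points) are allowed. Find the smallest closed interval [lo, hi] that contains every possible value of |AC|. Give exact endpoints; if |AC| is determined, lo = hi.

|AB| ∈ {43}
|BC| ∈ {7}
|AC| ∈ {√(1898)}

|AC| = √(1898)  (≈ 43.5660)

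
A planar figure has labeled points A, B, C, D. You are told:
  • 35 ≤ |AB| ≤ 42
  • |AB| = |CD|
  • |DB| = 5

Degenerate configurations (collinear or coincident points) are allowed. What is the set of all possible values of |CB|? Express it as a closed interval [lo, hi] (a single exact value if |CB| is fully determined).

|CB| ∈ [30, 47]  (≈ [30.0000, 47.0000])

|AB| ∈ [35, 42]
|BD| ∈ {5}
|CD| ∈ [35, 42]
|AD| ∈ [30, 47]
|BC| ∈ [30, 47]
|AC| ∈ [0, 89]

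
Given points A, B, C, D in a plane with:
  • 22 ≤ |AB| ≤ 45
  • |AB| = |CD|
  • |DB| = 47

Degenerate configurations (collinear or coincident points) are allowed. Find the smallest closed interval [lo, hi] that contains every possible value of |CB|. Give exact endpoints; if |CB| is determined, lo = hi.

|AB| ∈ [22, 45]
|BD| ∈ {47}
|CD| ∈ [22, 45]
|AD| ∈ [2, 92]
|BC| ∈ [2, 92]
|AC| ∈ [0, 137]

|CB| ∈ [2, 92]  (≈ [2.0000, 92.0000])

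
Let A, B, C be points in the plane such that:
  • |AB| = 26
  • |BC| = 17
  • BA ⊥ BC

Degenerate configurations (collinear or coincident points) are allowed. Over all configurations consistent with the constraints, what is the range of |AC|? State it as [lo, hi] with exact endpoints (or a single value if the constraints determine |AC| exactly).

|AB| ∈ {26}
|BC| ∈ {17}
|AC| ∈ {√(965)}

|AC| = √(965)  (≈ 31.0644)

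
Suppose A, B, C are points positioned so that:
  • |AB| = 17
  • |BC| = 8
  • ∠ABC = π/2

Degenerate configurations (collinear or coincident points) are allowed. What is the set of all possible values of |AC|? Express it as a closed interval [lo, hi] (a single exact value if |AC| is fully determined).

|AB| ∈ {17}
|BC| ∈ {8}
|AC| ∈ {√(353)}

|AC| = √(353)  (≈ 18.7883)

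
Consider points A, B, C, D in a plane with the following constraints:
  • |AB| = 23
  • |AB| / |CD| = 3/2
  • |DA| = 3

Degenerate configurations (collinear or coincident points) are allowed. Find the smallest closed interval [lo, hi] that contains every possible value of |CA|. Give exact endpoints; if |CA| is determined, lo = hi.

|AB| ∈ {23}
|AD| ∈ {3}
|CD| ∈ {46/3}
|BD| ∈ [20, 26]
|AC| ∈ [37/3, 55/3]
|BC| ∈ [14/3, 124/3]

|CA| ∈ [37/3, 55/3]  (≈ [12.3333, 18.3333])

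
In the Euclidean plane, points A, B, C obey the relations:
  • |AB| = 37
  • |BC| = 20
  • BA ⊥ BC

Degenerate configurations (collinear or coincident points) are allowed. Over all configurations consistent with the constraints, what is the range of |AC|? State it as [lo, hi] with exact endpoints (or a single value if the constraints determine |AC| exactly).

|AC| = √(1769)  (≈ 42.0595)

|AB| ∈ {37}
|BC| ∈ {20}
|AC| ∈ {√(1769)}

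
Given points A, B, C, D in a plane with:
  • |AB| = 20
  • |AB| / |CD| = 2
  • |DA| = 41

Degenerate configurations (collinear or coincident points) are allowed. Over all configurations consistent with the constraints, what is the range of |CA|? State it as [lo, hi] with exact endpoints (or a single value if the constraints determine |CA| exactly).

|CA| ∈ [31, 51]  (≈ [31.0000, 51.0000])

|AB| ∈ {20}
|AD| ∈ {41}
|CD| ∈ {10}
|BD| ∈ [21, 61]
|AC| ∈ [31, 51]
|BC| ∈ [11, 71]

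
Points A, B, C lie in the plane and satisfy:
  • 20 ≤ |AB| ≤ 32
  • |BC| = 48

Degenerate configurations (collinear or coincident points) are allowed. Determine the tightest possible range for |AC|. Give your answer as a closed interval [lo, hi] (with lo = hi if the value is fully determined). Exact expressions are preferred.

|AB| ∈ [20, 32]
|BC| ∈ {48}
|AC| ∈ [16, 80]

|AC| ∈ [16, 80]  (≈ [16.0000, 80.0000])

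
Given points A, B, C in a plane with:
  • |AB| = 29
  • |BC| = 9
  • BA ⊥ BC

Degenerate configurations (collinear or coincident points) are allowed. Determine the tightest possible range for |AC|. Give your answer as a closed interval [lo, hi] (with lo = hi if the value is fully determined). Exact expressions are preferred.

|AB| ∈ {29}
|BC| ∈ {9}
|AC| ∈ {√(922)}

|AC| = √(922)  (≈ 30.3645)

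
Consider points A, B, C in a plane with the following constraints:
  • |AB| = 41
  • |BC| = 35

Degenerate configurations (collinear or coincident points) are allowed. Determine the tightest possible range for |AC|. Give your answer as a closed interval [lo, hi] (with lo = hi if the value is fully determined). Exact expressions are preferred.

|AC| ∈ [6, 76]  (≈ [6.0000, 76.0000])

|AB| ∈ {41}
|BC| ∈ {35}
|AC| ∈ [6, 76]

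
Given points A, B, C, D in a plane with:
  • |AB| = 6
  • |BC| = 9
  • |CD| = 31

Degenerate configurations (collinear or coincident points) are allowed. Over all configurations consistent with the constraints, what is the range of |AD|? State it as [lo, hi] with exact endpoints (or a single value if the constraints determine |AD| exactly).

|AB| ∈ {6}
|BC| ∈ {9}
|CD| ∈ {31}
|AC| ∈ [3, 15]
|BD| ∈ [22, 40]
|AD| ∈ [16, 46]

|AD| ∈ [16, 46]  (≈ [16.0000, 46.0000])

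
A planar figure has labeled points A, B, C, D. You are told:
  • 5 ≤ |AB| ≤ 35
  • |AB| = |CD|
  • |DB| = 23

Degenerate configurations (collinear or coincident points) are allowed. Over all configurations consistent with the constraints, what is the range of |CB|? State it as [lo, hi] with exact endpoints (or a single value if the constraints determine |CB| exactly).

|AB| ∈ [5, 35]
|BD| ∈ {23}
|CD| ∈ [5, 35]
|AD| ∈ [0, 58]
|BC| ∈ [0, 58]
|AC| ∈ [0, 93]

|CB| ∈ [0, 58]  (≈ [0.0000, 58.0000])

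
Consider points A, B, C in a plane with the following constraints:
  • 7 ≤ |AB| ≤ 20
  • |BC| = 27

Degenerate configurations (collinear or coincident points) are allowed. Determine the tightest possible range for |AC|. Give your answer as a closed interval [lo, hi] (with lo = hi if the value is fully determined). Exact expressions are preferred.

|AB| ∈ [7, 20]
|BC| ∈ {27}
|AC| ∈ [7, 47]

|AC| ∈ [7, 47]  (≈ [7.0000, 47.0000])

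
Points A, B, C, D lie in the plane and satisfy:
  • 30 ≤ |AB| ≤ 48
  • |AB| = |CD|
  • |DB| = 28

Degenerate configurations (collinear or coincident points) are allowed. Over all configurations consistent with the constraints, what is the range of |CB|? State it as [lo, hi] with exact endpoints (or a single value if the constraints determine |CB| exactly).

|CB| ∈ [2, 76]  (≈ [2.0000, 76.0000])

|AB| ∈ [30, 48]
|BD| ∈ {28}
|CD| ∈ [30, 48]
|AD| ∈ [2, 76]
|BC| ∈ [2, 76]
|AC| ∈ [0, 124]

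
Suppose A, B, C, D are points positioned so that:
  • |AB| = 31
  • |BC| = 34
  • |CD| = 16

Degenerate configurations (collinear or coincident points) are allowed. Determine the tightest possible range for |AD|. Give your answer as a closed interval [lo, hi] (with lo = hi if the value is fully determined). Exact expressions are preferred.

|AB| ∈ {31}
|BC| ∈ {34}
|CD| ∈ {16}
|AC| ∈ [3, 65]
|BD| ∈ [18, 50]
|AD| ∈ [0, 81]

|AD| ∈ [0, 81]  (≈ [0.0000, 81.0000])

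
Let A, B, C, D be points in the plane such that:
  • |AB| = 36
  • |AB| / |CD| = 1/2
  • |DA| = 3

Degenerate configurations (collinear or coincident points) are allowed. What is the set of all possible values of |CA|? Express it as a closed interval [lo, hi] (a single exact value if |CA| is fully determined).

|AB| ∈ {36}
|AD| ∈ {3}
|CD| ∈ {72}
|BD| ∈ [33, 39]
|AC| ∈ [69, 75]
|BC| ∈ [33, 111]

|CA| ∈ [69, 75]  (≈ [69.0000, 75.0000])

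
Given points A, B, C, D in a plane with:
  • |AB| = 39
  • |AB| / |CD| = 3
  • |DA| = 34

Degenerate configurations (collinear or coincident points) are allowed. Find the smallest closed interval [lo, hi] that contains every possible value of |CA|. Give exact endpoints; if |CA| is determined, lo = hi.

|CA| ∈ [21, 47]  (≈ [21.0000, 47.0000])

|AB| ∈ {39}
|AD| ∈ {34}
|CD| ∈ {13}
|BD| ∈ [5, 73]
|AC| ∈ [21, 47]
|BC| ∈ [0, 86]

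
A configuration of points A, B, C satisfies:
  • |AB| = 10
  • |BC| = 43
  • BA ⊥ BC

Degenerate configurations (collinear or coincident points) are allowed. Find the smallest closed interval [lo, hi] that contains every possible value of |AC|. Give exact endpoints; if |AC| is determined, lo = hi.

|AC| = √(1949)  (≈ 44.1475)

|AB| ∈ {10}
|BC| ∈ {43}
|AC| ∈ {√(1949)}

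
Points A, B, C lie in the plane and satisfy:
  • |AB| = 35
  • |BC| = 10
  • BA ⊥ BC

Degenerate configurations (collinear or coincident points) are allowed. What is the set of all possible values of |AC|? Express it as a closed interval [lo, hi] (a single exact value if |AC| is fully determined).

|AB| ∈ {35}
|BC| ∈ {10}
|AC| ∈ {5·√(53)}

|AC| = 5·√(53)  (≈ 36.4005)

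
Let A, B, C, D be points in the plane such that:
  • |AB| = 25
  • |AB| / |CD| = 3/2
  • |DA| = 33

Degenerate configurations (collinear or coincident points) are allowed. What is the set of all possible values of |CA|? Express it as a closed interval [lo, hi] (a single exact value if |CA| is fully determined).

|CA| ∈ [49/3, 149/3]  (≈ [16.3333, 49.6667])

|AB| ∈ {25}
|AD| ∈ {33}
|CD| ∈ {50/3}
|BD| ∈ [8, 58]
|AC| ∈ [49/3, 149/3]
|BC| ∈ [0, 224/3]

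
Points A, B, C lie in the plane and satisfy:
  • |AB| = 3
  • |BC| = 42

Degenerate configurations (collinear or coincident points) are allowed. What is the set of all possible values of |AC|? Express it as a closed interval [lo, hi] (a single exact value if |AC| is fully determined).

|AB| ∈ {3}
|BC| ∈ {42}
|AC| ∈ [39, 45]

|AC| ∈ [39, 45]  (≈ [39.0000, 45.0000])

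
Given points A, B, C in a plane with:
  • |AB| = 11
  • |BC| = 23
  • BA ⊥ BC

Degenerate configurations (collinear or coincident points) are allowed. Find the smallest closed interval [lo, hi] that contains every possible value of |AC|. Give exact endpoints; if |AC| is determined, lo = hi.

|AC| = 5·√(26)  (≈ 25.4951)

|AB| ∈ {11}
|BC| ∈ {23}
|AC| ∈ {5·√(26)}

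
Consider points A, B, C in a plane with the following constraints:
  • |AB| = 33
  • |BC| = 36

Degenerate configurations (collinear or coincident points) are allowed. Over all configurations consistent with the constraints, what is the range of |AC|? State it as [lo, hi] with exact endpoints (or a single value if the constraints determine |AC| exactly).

|AC| ∈ [3, 69]  (≈ [3.0000, 69.0000])

|AB| ∈ {33}
|BC| ∈ {36}
|AC| ∈ [3, 69]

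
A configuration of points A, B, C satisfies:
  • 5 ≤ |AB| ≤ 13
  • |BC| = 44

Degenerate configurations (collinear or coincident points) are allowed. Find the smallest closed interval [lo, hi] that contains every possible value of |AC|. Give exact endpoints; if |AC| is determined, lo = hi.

|AB| ∈ [5, 13]
|BC| ∈ {44}
|AC| ∈ [31, 57]

|AC| ∈ [31, 57]  (≈ [31.0000, 57.0000])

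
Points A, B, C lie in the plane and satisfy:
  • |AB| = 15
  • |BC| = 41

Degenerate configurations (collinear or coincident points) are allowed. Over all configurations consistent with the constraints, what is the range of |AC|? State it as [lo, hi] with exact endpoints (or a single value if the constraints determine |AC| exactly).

|AB| ∈ {15}
|BC| ∈ {41}
|AC| ∈ [26, 56]

|AC| ∈ [26, 56]  (≈ [26.0000, 56.0000])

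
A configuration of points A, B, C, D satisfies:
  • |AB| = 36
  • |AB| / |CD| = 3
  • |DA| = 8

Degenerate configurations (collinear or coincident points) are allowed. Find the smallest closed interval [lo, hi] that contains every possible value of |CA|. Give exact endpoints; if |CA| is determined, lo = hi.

|CA| ∈ [4, 20]  (≈ [4.0000, 20.0000])

|AB| ∈ {36}
|AD| ∈ {8}
|CD| ∈ {12}
|BD| ∈ [28, 44]
|AC| ∈ [4, 20]
|BC| ∈ [16, 56]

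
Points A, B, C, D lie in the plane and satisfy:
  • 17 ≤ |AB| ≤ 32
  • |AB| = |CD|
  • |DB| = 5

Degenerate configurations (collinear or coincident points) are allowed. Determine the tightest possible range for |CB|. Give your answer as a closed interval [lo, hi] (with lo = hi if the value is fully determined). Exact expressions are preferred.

|CB| ∈ [12, 37]  (≈ [12.0000, 37.0000])

|AB| ∈ [17, 32]
|BD| ∈ {5}
|CD| ∈ [17, 32]
|AD| ∈ [12, 37]
|BC| ∈ [12, 37]
|AC| ∈ [0, 69]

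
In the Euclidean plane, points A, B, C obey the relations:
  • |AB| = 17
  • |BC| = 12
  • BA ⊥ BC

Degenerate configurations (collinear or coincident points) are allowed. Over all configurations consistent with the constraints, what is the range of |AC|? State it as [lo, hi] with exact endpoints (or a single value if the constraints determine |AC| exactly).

|AC| = √(433)  (≈ 20.8087)

|AB| ∈ {17}
|BC| ∈ {12}
|AC| ∈ {√(433)}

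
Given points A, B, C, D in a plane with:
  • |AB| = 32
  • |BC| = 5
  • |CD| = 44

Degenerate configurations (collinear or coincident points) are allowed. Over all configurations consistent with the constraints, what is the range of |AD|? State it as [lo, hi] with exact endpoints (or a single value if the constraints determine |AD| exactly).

|AB| ∈ {32}
|BC| ∈ {5}
|CD| ∈ {44}
|AC| ∈ [27, 37]
|BD| ∈ [39, 49]
|AD| ∈ [7, 81]

|AD| ∈ [7, 81]  (≈ [7.0000, 81.0000])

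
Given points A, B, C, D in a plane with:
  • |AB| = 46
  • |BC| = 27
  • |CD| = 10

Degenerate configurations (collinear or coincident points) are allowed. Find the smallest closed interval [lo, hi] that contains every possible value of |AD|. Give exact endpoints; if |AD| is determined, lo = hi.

|AB| ∈ {46}
|BC| ∈ {27}
|CD| ∈ {10}
|AC| ∈ [19, 73]
|BD| ∈ [17, 37]
|AD| ∈ [9, 83]

|AD| ∈ [9, 83]  (≈ [9.0000, 83.0000])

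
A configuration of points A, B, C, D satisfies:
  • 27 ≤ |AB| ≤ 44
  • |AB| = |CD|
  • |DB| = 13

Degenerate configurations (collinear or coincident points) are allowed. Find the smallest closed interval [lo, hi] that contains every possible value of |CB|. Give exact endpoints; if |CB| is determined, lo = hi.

|CB| ∈ [14, 57]  (≈ [14.0000, 57.0000])

|AB| ∈ [27, 44]
|BD| ∈ {13}
|CD| ∈ [27, 44]
|AD| ∈ [14, 57]
|BC| ∈ [14, 57]
|AC| ∈ [0, 101]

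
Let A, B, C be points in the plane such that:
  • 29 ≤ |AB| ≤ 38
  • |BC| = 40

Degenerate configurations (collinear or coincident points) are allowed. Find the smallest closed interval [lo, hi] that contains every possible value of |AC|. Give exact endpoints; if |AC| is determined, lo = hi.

|AC| ∈ [2, 78]  (≈ [2.0000, 78.0000])

|AB| ∈ [29, 38]
|BC| ∈ {40}
|AC| ∈ [2, 78]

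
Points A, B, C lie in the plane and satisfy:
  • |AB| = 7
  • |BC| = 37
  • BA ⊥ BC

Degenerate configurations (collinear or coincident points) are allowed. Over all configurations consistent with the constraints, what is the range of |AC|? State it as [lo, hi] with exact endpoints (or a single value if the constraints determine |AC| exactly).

|AC| = √(1418)  (≈ 37.6563)

|AB| ∈ {7}
|BC| ∈ {37}
|AC| ∈ {√(1418)}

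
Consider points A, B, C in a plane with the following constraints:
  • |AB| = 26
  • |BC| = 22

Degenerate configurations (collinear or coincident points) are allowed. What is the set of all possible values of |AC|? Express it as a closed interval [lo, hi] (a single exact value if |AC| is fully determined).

|AB| ∈ {26}
|BC| ∈ {22}
|AC| ∈ [4, 48]

|AC| ∈ [4, 48]  (≈ [4.0000, 48.0000])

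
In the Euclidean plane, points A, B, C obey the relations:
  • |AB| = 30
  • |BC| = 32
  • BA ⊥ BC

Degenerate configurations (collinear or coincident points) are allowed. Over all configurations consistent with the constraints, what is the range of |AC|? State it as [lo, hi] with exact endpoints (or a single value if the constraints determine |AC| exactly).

|AC| = 2·√(481)  (≈ 43.8634)

|AB| ∈ {30}
|BC| ∈ {32}
|AC| ∈ {2·√(481)}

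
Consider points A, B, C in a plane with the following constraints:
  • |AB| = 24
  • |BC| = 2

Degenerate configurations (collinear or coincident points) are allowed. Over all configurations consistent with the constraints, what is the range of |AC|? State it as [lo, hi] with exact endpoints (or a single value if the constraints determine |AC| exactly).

|AB| ∈ {24}
|BC| ∈ {2}
|AC| ∈ [22, 26]

|AC| ∈ [22, 26]  (≈ [22.0000, 26.0000])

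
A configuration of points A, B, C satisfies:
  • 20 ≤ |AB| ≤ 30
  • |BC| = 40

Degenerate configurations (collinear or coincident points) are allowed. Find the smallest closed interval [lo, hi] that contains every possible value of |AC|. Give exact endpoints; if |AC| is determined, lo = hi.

|AB| ∈ [20, 30]
|BC| ∈ {40}
|AC| ∈ [10, 70]

|AC| ∈ [10, 70]  (≈ [10.0000, 70.0000])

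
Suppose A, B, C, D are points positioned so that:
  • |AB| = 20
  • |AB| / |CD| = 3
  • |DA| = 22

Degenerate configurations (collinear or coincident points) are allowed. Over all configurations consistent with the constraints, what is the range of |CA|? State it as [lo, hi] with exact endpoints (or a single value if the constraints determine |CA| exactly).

|AB| ∈ {20}
|AD| ∈ {22}
|CD| ∈ {20/3}
|BD| ∈ [2, 42]
|AC| ∈ [46/3, 86/3]
|BC| ∈ [0, 146/3]

|CA| ∈ [46/3, 86/3]  (≈ [15.3333, 28.6667])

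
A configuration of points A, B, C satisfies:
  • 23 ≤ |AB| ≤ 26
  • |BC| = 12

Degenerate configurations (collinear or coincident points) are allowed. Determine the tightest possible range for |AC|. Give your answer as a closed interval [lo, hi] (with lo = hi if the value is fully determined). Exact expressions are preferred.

|AB| ∈ [23, 26]
|BC| ∈ {12}
|AC| ∈ [11, 38]

|AC| ∈ [11, 38]  (≈ [11.0000, 38.0000])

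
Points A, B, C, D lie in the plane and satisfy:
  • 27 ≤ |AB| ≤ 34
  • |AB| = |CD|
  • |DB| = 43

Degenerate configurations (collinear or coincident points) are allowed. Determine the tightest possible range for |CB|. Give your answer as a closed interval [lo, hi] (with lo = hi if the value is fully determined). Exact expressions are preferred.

|CB| ∈ [9, 77]  (≈ [9.0000, 77.0000])

|AB| ∈ [27, 34]
|BD| ∈ {43}
|CD| ∈ [27, 34]
|AD| ∈ [9, 77]
|BC| ∈ [9, 77]
|AC| ∈ [0, 111]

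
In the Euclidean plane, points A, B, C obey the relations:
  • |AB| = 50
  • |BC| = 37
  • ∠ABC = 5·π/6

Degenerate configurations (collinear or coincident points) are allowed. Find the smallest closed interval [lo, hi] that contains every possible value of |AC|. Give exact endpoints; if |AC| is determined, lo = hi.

|AC| = √(1850·√(3) + 3869)  (≈ 84.1029)

|AB| ∈ {50}
|BC| ∈ {37}
|AC| ∈ {√(1850·√(3) + 3869)}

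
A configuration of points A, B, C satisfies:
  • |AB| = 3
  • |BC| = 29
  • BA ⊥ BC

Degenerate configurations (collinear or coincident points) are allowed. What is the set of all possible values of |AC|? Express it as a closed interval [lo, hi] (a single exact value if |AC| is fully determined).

|AC| = 5·√(34)  (≈ 29.1548)

|AB| ∈ {3}
|BC| ∈ {29}
|AC| ∈ {5·√(34)}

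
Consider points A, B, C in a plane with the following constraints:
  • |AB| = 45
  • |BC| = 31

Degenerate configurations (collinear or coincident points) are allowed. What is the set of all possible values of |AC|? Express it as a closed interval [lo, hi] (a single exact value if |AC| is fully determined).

|AB| ∈ {45}
|BC| ∈ {31}
|AC| ∈ [14, 76]

|AC| ∈ [14, 76]  (≈ [14.0000, 76.0000])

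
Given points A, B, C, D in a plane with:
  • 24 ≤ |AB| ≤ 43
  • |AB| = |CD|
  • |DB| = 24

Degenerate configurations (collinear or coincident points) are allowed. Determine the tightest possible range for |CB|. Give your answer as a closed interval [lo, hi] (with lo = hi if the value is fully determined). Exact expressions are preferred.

|AB| ∈ [24, 43]
|BD| ∈ {24}
|CD| ∈ [24, 43]
|AD| ∈ [0, 67]
|BC| ∈ [0, 67]
|AC| ∈ [0, 110]

|CB| ∈ [0, 67]  (≈ [0.0000, 67.0000])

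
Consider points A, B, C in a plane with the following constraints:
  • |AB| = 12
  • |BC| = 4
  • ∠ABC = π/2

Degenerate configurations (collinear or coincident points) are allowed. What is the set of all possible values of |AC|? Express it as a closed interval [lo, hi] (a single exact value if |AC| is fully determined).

|AB| ∈ {12}
|BC| ∈ {4}
|AC| ∈ {4·√(10)}

|AC| = 4·√(10)  (≈ 12.6491)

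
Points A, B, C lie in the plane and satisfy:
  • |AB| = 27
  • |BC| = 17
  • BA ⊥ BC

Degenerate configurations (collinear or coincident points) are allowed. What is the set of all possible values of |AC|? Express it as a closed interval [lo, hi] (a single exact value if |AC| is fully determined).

|AB| ∈ {27}
|BC| ∈ {17}
|AC| ∈ {√(1018)}

|AC| = √(1018)  (≈ 31.9061)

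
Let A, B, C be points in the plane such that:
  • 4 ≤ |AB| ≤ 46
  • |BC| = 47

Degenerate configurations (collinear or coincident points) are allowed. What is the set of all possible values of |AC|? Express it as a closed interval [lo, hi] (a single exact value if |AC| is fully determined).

|AC| ∈ [1, 93]  (≈ [1.0000, 93.0000])

|AB| ∈ [4, 46]
|BC| ∈ {47}
|AC| ∈ [1, 93]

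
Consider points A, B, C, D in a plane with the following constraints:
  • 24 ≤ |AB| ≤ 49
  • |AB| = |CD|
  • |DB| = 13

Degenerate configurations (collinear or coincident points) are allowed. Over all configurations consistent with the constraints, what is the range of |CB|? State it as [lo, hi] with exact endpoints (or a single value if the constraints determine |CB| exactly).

|CB| ∈ [11, 62]  (≈ [11.0000, 62.0000])

|AB| ∈ [24, 49]
|BD| ∈ {13}
|CD| ∈ [24, 49]
|AD| ∈ [11, 62]
|BC| ∈ [11, 62]
|AC| ∈ [0, 111]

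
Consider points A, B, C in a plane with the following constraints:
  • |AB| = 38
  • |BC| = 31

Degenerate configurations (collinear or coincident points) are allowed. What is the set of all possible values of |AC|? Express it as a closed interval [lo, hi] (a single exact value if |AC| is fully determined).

|AB| ∈ {38}
|BC| ∈ {31}
|AC| ∈ [7, 69]

|AC| ∈ [7, 69]  (≈ [7.0000, 69.0000])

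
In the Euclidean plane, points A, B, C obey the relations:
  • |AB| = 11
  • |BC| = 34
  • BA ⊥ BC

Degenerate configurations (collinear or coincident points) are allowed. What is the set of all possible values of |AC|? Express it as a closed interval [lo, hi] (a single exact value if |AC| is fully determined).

|AC| = √(1277)  (≈ 35.7351)

|AB| ∈ {11}
|BC| ∈ {34}
|AC| ∈ {√(1277)}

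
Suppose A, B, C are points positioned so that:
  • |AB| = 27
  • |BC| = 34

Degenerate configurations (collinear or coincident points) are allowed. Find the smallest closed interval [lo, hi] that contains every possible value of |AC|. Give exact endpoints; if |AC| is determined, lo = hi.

|AB| ∈ {27}
|BC| ∈ {34}
|AC| ∈ [7, 61]

|AC| ∈ [7, 61]  (≈ [7.0000, 61.0000])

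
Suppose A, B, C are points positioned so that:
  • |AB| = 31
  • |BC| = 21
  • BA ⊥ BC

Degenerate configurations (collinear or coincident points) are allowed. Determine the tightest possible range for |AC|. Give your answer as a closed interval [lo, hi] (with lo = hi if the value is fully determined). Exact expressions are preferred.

|AB| ∈ {31}
|BC| ∈ {21}
|AC| ∈ {√(1402)}

|AC| = √(1402)  (≈ 37.4433)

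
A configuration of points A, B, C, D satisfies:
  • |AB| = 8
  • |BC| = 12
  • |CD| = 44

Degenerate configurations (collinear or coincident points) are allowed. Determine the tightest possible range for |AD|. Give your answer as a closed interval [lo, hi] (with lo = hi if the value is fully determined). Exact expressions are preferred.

|AD| ∈ [24, 64]  (≈ [24.0000, 64.0000])

|AB| ∈ {8}
|BC| ∈ {12}
|CD| ∈ {44}
|AC| ∈ [4, 20]
|BD| ∈ [32, 56]
|AD| ∈ [24, 64]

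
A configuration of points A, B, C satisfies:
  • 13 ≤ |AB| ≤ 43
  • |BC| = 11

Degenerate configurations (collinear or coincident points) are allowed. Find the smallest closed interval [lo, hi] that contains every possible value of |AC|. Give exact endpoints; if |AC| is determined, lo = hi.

|AC| ∈ [2, 54]  (≈ [2.0000, 54.0000])

|AB| ∈ [13, 43]
|BC| ∈ {11}
|AC| ∈ [2, 54]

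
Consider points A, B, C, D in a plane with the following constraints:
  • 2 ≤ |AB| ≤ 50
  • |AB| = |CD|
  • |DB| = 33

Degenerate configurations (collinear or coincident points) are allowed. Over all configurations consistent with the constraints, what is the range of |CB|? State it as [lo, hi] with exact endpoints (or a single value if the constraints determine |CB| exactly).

|AB| ∈ [2, 50]
|BD| ∈ {33}
|CD| ∈ [2, 50]
|AD| ∈ [0, 83]
|BC| ∈ [0, 83]
|AC| ∈ [0, 133]

|CB| ∈ [0, 83]  (≈ [0.0000, 83.0000])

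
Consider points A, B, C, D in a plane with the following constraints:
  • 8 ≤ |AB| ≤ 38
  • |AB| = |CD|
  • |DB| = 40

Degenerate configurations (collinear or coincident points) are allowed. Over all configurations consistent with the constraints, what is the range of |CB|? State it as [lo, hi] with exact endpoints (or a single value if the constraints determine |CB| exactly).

|CB| ∈ [2, 78]  (≈ [2.0000, 78.0000])

|AB| ∈ [8, 38]
|BD| ∈ {40}
|CD| ∈ [8, 38]
|AD| ∈ [2, 78]
|BC| ∈ [2, 78]
|AC| ∈ [0, 116]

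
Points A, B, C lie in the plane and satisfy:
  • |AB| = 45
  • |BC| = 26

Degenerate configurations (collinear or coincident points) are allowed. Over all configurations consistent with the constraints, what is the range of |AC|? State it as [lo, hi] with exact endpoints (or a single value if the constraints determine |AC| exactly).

|AB| ∈ {45}
|BC| ∈ {26}
|AC| ∈ [19, 71]

|AC| ∈ [19, 71]  (≈ [19.0000, 71.0000])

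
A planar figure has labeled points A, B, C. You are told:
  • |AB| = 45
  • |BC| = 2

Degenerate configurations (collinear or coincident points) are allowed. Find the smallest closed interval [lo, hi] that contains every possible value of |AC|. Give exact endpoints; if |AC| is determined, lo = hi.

|AC| ∈ [43, 47]  (≈ [43.0000, 47.0000])

|AB| ∈ {45}
|BC| ∈ {2}
|AC| ∈ [43, 47]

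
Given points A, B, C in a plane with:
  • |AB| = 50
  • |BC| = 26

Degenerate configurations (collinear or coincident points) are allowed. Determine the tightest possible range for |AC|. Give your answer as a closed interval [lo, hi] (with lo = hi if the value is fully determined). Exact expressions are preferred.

|AB| ∈ {50}
|BC| ∈ {26}
|AC| ∈ [24, 76]

|AC| ∈ [24, 76]  (≈ [24.0000, 76.0000])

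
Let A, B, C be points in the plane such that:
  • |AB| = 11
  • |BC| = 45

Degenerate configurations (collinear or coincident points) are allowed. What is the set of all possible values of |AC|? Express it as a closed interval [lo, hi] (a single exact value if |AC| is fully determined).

|AC| ∈ [34, 56]  (≈ [34.0000, 56.0000])

|AB| ∈ {11}
|BC| ∈ {45}
|AC| ∈ [34, 56]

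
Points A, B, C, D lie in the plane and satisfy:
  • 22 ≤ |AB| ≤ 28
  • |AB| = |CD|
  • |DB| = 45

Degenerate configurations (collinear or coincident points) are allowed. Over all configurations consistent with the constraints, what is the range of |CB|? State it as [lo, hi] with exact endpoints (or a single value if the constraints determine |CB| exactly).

|AB| ∈ [22, 28]
|BD| ∈ {45}
|CD| ∈ [22, 28]
|AD| ∈ [17, 73]
|BC| ∈ [17, 73]
|AC| ∈ [0, 101]

|CB| ∈ [17, 73]  (≈ [17.0000, 73.0000])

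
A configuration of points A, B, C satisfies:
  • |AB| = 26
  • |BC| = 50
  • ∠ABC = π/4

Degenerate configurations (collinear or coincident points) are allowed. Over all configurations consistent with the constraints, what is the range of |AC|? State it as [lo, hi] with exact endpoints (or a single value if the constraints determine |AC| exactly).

|AB| ∈ {26}
|BC| ∈ {50}
|AC| ∈ {2·√(794 - 325·√(2))}

|AC| = 2·√(794 - 325·√(2))  (≈ 36.5722)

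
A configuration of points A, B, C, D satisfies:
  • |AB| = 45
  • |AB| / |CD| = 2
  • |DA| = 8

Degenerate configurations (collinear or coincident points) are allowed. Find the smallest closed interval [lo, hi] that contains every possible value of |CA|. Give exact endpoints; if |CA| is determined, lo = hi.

|AB| ∈ {45}
|AD| ∈ {8}
|CD| ∈ {45/2}
|BD| ∈ [37, 53]
|AC| ∈ [29/2, 61/2]
|BC| ∈ [29/2, 151/2]

|CA| ∈ [29/2, 61/2]  (≈ [14.5000, 30.5000])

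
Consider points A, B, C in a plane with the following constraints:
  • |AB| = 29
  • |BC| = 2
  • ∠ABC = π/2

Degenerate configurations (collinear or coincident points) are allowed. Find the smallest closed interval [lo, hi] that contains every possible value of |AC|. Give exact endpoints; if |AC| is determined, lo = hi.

|AB| ∈ {29}
|BC| ∈ {2}
|AC| ∈ {13·√(5)}

|AC| = 13·√(5)  (≈ 29.0689)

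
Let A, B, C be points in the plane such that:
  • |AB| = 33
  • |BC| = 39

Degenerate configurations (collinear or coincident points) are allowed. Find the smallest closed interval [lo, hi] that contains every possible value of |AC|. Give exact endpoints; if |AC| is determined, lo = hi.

|AC| ∈ [6, 72]  (≈ [6.0000, 72.0000])

|AB| ∈ {33}
|BC| ∈ {39}
|AC| ∈ [6, 72]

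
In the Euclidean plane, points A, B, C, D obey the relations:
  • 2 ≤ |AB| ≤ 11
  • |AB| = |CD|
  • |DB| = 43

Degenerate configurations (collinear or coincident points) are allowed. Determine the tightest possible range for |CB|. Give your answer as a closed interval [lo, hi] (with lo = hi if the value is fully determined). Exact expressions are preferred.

|AB| ∈ [2, 11]
|BD| ∈ {43}
|CD| ∈ [2, 11]
|AD| ∈ [32, 54]
|BC| ∈ [32, 54]
|AC| ∈ [21, 65]

|CB| ∈ [32, 54]  (≈ [32.0000, 54.0000])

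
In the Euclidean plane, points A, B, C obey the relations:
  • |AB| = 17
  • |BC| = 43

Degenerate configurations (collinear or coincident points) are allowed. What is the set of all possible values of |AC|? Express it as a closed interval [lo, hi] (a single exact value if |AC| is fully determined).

|AC| ∈ [26, 60]  (≈ [26.0000, 60.0000])

|AB| ∈ {17}
|BC| ∈ {43}
|AC| ∈ [26, 60]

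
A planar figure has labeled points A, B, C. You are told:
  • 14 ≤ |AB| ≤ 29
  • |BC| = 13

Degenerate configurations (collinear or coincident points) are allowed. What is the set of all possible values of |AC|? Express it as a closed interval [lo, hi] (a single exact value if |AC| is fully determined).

|AC| ∈ [1, 42]  (≈ [1.0000, 42.0000])

|AB| ∈ [14, 29]
|BC| ∈ {13}
|AC| ∈ [1, 42]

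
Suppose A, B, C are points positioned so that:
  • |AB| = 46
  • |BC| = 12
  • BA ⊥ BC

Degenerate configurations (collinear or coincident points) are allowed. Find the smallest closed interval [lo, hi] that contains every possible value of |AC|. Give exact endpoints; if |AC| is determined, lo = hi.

|AB| ∈ {46}
|BC| ∈ {12}
|AC| ∈ {2·√(565)}

|AC| = 2·√(565)  (≈ 47.5395)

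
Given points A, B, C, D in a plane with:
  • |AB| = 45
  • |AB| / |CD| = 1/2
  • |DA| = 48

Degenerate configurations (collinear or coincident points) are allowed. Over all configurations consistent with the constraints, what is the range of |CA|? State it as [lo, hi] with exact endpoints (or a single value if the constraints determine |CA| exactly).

|CA| ∈ [42, 138]  (≈ [42.0000, 138.0000])

|AB| ∈ {45}
|AD| ∈ {48}
|CD| ∈ {90}
|BD| ∈ [3, 93]
|AC| ∈ [42, 138]
|BC| ∈ [0, 183]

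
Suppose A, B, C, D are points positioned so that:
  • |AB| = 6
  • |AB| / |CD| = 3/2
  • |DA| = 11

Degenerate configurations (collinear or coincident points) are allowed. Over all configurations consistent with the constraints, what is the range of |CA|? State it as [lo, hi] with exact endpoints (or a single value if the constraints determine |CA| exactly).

|AB| ∈ {6}
|AD| ∈ {11}
|CD| ∈ {4}
|BD| ∈ [5, 17]
|AC| ∈ [7, 15]
|BC| ∈ [1, 21]

|CA| ∈ [7, 15]  (≈ [7.0000, 15.0000])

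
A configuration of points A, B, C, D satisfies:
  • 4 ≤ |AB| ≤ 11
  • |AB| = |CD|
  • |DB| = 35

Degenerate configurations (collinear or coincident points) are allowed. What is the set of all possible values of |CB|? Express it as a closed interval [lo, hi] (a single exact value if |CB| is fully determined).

|CB| ∈ [24, 46]  (≈ [24.0000, 46.0000])

|AB| ∈ [4, 11]
|BD| ∈ {35}
|CD| ∈ [4, 11]
|AD| ∈ [24, 46]
|BC| ∈ [24, 46]
|AC| ∈ [13, 57]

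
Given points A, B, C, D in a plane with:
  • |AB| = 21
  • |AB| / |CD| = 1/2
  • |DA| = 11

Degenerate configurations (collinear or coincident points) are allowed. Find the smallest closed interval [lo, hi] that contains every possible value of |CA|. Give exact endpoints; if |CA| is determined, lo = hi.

|AB| ∈ {21}
|AD| ∈ {11}
|CD| ∈ {42}
|BD| ∈ [10, 32]
|AC| ∈ [31, 53]
|BC| ∈ [10, 74]

|CA| ∈ [31, 53]  (≈ [31.0000, 53.0000])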